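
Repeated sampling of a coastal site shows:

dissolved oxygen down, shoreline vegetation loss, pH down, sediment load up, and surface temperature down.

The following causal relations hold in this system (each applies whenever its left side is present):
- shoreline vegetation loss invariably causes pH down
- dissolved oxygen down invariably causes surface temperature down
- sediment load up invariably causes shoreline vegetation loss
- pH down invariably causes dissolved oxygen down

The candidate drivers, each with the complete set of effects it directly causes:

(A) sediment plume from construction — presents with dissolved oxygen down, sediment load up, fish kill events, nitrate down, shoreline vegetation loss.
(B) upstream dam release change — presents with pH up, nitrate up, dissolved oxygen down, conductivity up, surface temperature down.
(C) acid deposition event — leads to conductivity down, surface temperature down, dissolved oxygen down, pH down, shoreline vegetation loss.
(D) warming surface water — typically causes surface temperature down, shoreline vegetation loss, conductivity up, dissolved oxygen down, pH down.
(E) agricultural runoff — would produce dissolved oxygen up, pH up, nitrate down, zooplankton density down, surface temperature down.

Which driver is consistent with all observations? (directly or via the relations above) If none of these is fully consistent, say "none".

A

For each candidate, compare predicted effects to what was observed:
(A) sediment plume from construction — dissolved oxygen down ✓; shoreline vegetation loss ✓; pH down ✓ (by shoreline vegetation loss → pH down); sediment load up ✓; surface temperature down ✓ (by dissolved oxygen down → surface temperature down)
(B) upstream dam release change — dissolved oxygen down ✓; shoreline vegetation loss ✗; pH down ✗; sediment load up ✗; surface temperature down ✓
(C) acid deposition event — dissolved oxygen down ✓; shoreline vegetation loss ✓; pH down ✓; sediment load up ✗; surface temperature down ✓
(D) warming surface water — dissolved oxygen down ✓; shoreline vegetation loss ✓; pH down ✓; sediment load up ✗; surface temperature down ✓
(E) agricultural runoff — dissolved oxygen down ✗; shoreline vegetation loss ✗; pH down ✗; sediment load up ✗; surface temperature down ✓
Only (A) is consistent with every observation.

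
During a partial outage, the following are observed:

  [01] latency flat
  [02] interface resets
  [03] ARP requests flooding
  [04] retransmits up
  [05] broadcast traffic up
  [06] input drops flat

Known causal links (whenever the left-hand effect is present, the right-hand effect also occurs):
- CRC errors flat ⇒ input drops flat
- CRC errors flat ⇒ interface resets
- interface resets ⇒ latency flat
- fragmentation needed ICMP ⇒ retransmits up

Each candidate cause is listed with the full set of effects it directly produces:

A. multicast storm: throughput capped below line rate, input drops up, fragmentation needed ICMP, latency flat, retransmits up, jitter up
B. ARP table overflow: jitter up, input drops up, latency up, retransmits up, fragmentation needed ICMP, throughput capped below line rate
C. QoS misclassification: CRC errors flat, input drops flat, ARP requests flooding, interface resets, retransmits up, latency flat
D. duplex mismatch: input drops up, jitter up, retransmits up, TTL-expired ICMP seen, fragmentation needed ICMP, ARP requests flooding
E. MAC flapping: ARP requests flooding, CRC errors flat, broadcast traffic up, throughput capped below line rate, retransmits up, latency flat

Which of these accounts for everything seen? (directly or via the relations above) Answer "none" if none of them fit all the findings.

E

Per-candidate check:
(A) multicast storm — latency flat +; interface resets -; ARP requests flooding -; retransmits up +; broadcast traffic up -; input drops flat -
(B) ARP table overflow — fails on latency flat, interface resets, ARP requests flooding, broadcast traffic up, input drops flat (predicts latency up, not latency flat; predicts input drops up, not input drops flat)
(C) QoS misclassification — latency flat +; interface resets +; ARP requests flooding +; retransmits up +; broadcast traffic up -; input drops flat +
(D) duplex mismatch — latency flat -; interface resets -; ARP requests flooding +; retransmits up +; broadcast traffic up -; input drops flat -
(E) MAC flapping — latency flat +; interface resets + (via CRC errors flat → interface resets); ARP requests flooding +; retransmits up +; broadcast traffic up +; input drops flat + (via CRC errors flat → input drops flat)
(E) is the only candidate with no mismatches.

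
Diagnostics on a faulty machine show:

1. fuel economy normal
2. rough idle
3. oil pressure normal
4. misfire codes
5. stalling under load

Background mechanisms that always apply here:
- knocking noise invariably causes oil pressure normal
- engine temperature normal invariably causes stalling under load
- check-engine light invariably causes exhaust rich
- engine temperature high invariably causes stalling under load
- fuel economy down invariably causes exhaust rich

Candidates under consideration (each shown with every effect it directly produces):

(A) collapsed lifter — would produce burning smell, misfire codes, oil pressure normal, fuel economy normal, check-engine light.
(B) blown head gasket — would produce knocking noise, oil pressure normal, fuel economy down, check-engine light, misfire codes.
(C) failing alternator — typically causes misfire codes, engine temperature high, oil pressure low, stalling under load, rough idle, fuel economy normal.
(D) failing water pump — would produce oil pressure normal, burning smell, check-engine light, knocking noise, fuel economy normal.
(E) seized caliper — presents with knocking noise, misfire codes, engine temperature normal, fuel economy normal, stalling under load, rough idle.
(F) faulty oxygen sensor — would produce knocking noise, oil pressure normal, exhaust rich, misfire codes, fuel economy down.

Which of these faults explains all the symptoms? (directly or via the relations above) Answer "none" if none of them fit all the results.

E

Per-candidate check:
(A) collapsed lifter — does not account for rough idle, stalling under load
(B) blown head gasket — fuel economy normal ✗; rough idle ✗; oil pressure normal ✓; misfire codes ✓; stalling under load ✗
(C) failing alternator — fails on oil pressure normal (predicts oil pressure low, not oil pressure normal)
(D) failing water pump — does not account for rough idle, misfire codes, stalling under load
(E) seized caliper — accounts for every observation (oil pressure normal via knocking noise → oil pressure normal)
(F) faulty oxygen sensor — fuel economy normal ✗; rough idle ✗; oil pressure normal ✓; misfire codes ✓; stalling under load ✗
Only (E) is consistent with every observation.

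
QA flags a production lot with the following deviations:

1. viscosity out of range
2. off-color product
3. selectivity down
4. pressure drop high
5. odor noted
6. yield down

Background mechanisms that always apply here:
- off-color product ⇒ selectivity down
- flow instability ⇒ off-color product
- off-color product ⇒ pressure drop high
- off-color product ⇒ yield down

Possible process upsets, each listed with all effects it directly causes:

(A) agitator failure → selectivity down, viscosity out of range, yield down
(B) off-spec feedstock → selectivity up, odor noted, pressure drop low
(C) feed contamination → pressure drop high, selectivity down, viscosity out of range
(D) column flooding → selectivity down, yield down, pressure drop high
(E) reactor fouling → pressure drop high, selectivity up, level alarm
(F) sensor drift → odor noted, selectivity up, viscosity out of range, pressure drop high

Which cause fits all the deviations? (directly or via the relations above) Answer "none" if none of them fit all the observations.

none

For each candidate, compare predicted effects to what was observed:
(A) agitator failure — does not account for off-color product, pressure drop high, odor noted
(B) off-spec feedstock — viscosity out of range ✗; off-color product ✗; selectivity down ✗; pressure drop high ✗; odor noted ✓; yield down ✗
(C) feed contamination — viscosity out of range ✓; off-color product ✗; selectivity down ✓; pressure drop high ✓; odor noted ✗; yield down ✗
(D) column flooding — does not account for viscosity out of range, off-color product, odor noted
(E) reactor fouling — viscosity out of range ✗; off-color product ✗; selectivity down ✗; pressure drop high ✓; odor noted ✗; yield down ✗
(F) sensor drift — fails on off-color product, selectivity down, yield down (predicts selectivity up, not selectivity down)
No candidate is consistent with all observations.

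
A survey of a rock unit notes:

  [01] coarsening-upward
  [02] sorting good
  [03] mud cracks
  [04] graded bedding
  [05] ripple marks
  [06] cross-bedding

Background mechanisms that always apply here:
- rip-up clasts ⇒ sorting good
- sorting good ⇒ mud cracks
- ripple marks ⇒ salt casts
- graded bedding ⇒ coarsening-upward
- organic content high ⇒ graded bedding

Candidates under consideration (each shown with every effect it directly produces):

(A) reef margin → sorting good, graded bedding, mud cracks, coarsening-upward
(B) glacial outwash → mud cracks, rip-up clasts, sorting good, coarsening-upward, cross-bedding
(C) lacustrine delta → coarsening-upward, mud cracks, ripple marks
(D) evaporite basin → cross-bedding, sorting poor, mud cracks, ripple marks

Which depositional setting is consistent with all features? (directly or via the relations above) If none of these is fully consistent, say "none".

For each candidate, compare predicted effects to what was observed:
(A) reef margin — coarsening-upward +; sorting good +; mud cracks +; graded bedding +; ripple marks -; cross-bedding -
(B) glacial outwash — does not account for graded bedding, ripple marks
(C) lacustrine delta — coarsening-upward +; sorting good -; mud cracks +; graded bedding -; ripple marks +; cross-bedding -
(D) evaporite basin — coarsening-upward -; sorting good -; mud cracks +; graded bedding -; ripple marks +; cross-bedding +
Every candidate fails on at least one observation.

none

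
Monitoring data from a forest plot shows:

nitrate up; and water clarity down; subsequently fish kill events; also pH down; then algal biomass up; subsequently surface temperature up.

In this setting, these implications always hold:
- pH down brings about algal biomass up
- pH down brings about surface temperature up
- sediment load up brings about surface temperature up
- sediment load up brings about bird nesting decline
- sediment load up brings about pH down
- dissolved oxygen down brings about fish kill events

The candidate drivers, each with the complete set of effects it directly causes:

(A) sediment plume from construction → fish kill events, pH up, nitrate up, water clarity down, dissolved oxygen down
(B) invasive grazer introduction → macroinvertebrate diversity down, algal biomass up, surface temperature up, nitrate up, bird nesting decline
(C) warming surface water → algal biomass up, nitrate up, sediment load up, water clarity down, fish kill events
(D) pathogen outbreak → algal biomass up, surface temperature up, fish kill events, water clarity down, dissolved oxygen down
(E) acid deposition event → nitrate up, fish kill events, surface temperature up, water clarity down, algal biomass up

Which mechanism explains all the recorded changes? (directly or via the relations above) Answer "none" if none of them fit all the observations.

C

Checking each candidate against the observations:
(A) sediment plume from construction — fails on pH down, algal biomass up, surface temperature up (predicts pH up, not pH down)
(B) invasive grazer introduction — does not account for water clarity down, fish kill events, pH down
(C) warming surface water — accounts for every observation (pH down through sediment load up → pH down)
(D) pathogen outbreak — nitrate up NO; water clarity down yes; fish kill events yes; pH down NO; algal biomass up yes; surface temperature up yes
(E) acid deposition event — does not account for pH down
(C) alone accounts for all the evidence.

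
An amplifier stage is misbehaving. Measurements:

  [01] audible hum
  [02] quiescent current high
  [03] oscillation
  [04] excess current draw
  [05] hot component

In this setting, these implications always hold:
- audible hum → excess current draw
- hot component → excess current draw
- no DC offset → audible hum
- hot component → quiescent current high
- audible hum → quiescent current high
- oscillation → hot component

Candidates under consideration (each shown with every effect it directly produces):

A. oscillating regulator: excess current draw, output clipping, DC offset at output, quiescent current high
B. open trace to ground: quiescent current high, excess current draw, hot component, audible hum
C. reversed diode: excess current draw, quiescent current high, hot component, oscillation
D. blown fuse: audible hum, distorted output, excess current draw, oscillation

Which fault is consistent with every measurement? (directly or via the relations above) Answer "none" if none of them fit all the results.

For each candidate, compare predicted effects to what was observed:
(A) oscillating regulator — does not account for audible hum, oscillation, hot component
(B) open trace to ground — does not account for oscillation
(C) reversed diode — audible hum ✗; quiescent current high ✓; oscillation ✓; excess current draw ✓; hot component ✓
(D) blown fuse — audible hum ✓; quiescent current high ✓ (via audible hum → quiescent current high); oscillation ✓; excess current draw ✓; hot component ✓ (via oscillation → hot component)
(D) alone accounts for all the evidence.

D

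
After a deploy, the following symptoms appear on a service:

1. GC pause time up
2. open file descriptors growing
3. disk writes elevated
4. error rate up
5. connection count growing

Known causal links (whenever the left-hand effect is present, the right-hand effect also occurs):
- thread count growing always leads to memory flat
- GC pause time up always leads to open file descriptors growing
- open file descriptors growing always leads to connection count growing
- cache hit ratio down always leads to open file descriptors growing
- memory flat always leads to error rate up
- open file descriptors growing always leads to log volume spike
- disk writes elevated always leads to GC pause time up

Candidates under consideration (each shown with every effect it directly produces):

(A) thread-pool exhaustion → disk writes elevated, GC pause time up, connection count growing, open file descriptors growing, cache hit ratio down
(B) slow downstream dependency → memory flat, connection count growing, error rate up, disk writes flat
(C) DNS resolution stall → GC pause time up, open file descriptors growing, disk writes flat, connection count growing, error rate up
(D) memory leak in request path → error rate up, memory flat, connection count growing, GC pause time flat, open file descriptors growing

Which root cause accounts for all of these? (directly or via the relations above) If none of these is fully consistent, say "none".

Checking each candidate against the observations:
(A) thread-pool exhaustion — does not account for error rate up
(B) slow downstream dependency — fails on GC pause time up, open file descriptors growing, disk writes elevated (predicts disk writes flat, not disk writes elevated)
(C) DNS resolution stall — fails on disk writes elevated (predicts disk writes flat, not disk writes elevated)
(D) memory leak in request path — fails on GC pause time up, disk writes elevated (predicts GC pause time flat, not GC pause time up)
Every candidate fails on at least one observation.

none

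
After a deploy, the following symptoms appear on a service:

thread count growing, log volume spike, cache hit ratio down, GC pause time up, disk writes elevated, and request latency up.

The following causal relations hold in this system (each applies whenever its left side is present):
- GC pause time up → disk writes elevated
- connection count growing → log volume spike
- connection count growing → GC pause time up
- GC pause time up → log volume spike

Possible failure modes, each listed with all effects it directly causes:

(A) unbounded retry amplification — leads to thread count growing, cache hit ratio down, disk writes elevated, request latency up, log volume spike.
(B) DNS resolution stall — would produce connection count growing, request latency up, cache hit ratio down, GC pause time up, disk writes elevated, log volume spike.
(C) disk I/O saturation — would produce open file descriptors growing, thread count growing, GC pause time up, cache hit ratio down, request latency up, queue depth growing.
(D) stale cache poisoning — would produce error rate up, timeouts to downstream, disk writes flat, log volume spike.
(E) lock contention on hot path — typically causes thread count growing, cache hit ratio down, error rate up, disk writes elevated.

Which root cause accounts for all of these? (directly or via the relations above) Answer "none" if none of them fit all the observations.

Testing each hypothesis:
(A) unbounded retry amplification — does not account for GC pause time up
(B) DNS resolution stall — does not account for thread count growing
(C) disk I/O saturation — accounts for every observation (log volume spike through GC pause time up → log volume spike)
(D) stale cache poisoning — thread count growing ✗; log volume spike ✓; cache hit ratio down ✗; GC pause time up ✗; disk writes elevated ✗; request latency up ✗
(E) lock contention on hot path — does not account for log volume spike, GC pause time up, request latency up
(C) is the only candidate with no mismatches.

C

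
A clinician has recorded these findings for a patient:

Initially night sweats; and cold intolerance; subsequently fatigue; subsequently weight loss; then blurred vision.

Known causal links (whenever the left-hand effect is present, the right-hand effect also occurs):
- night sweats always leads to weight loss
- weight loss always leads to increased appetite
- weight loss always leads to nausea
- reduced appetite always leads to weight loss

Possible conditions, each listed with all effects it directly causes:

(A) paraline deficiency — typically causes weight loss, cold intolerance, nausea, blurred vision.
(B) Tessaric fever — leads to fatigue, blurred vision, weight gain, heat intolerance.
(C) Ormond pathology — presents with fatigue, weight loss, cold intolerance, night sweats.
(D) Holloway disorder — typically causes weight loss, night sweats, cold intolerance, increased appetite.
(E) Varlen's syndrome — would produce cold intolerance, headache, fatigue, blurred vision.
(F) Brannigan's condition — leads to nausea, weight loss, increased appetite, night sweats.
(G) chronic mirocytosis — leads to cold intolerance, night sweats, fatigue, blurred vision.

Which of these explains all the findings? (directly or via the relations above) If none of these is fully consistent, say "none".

G

For each candidate, compare predicted effects to what was observed:
(A) paraline deficiency — night sweats miss; cold intolerance match; fatigue miss; weight loss match; blurred vision match
(B) Tessaric fever — night sweats miss; cold intolerance miss; fatigue match; weight loss miss; blurred vision match
(C) Ormond pathology — does not account for blurred vision
(D) Holloway disorder — night sweats match; cold intolerance match; fatigue miss; weight loss match; blurred vision miss
(E) Varlen's syndrome — night sweats miss; cold intolerance match; fatigue match; weight loss miss; blurred vision match
(F) Brannigan's condition — night sweats match; cold intolerance miss; fatigue miss; weight loss match; blurred vision miss
(G) chronic mirocytosis — accounts for every observation (weight loss via night sweats → weight loss)
(G) alone accounts for all the evidence.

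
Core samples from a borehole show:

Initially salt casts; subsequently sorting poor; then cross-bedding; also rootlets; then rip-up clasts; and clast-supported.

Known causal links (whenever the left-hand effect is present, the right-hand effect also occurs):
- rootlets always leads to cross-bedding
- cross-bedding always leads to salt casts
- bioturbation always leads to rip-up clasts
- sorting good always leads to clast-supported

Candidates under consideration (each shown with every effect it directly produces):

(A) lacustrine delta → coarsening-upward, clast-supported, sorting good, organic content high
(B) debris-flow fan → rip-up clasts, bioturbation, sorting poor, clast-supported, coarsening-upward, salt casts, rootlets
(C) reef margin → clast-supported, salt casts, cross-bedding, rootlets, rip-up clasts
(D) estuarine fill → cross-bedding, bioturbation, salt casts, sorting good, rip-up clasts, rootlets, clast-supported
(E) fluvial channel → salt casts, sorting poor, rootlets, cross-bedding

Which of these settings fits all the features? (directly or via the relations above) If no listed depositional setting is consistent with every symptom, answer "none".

Checking each candidate against the observations:
(A) lacustrine delta — fails on salt casts, sorting poor, cross-bedding, rootlets, rip-up clasts (predicts sorting good, not sorting poor)
(B) debris-flow fan — accounts for every observation (cross-bedding through rootlets → cross-bedding)
(C) reef margin — salt casts +; sorting poor -; cross-bedding +; rootlets +; rip-up clasts +; clast-supported +
(D) estuarine fill — fails on sorting poor (predicts sorting good, not sorting poor)
(E) fluvial channel — salt casts +; sorting poor +; cross-bedding +; rootlets +; rip-up clasts -; clast-supported -
(B) alone accounts for all the evidence.

B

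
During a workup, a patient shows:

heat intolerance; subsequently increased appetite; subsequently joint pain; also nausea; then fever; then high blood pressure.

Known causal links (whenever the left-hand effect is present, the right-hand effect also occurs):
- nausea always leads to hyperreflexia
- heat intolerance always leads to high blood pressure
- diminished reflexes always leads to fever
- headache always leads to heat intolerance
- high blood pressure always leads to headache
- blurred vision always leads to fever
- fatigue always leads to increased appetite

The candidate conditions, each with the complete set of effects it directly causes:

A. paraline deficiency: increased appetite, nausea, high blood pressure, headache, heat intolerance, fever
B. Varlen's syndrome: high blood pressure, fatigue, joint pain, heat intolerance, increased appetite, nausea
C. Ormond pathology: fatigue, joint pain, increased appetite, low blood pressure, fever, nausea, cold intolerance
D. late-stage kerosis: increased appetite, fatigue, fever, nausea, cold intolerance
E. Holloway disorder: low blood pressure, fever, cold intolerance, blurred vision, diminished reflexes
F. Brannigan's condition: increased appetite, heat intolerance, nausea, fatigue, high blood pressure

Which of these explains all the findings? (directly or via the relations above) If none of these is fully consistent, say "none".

none

Testing each hypothesis:
(A) paraline deficiency — heat intolerance +; increased appetite +; joint pain -; nausea +; fever +; high blood pressure +
(B) Varlen's syndrome — does not account for fever
(C) Ormond pathology — heat intolerance -; increased appetite +; joint pain +; nausea +; fever +; high blood pressure -
(D) late-stage kerosis — heat intolerance -; increased appetite +; joint pain -; nausea +; fever +; high blood pressure -
(E) Holloway disorder — heat intolerance -; increased appetite -; joint pain -; nausea -; fever +; high blood pressure -
(F) Brannigan's condition — heat intolerance +; increased appetite +; joint pain -; nausea +; fever -; high blood pressure +
Every candidate fails on at least one observation.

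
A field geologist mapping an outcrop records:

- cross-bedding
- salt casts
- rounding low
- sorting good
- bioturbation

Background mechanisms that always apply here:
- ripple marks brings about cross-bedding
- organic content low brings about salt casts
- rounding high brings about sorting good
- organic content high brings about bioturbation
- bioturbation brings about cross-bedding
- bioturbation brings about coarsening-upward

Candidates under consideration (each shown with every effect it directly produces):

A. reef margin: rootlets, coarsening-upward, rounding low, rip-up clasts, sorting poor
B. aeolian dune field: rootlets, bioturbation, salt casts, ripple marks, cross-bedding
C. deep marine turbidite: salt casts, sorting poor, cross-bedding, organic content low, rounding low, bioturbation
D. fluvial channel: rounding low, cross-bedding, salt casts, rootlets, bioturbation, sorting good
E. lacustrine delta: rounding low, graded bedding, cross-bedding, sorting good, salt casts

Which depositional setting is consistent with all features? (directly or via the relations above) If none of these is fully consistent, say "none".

D

Per-candidate check:
(A) reef margin — fails on cross-bedding, salt casts, sorting good, bioturbation (predicts sorting poor, not sorting good)
(B) aeolian dune field — cross-bedding yes; salt casts yes; rounding low NO; sorting good NO; bioturbation yes
(C) deep marine turbidite — cross-bedding yes; salt casts yes; rounding low yes; sorting good NO; bioturbation yes
(D) fluvial channel — accounts for every observation
(E) lacustrine delta — cross-bedding yes; salt casts yes; rounding low yes; sorting good yes; bioturbation NO
Only (D) is consistent with every observation.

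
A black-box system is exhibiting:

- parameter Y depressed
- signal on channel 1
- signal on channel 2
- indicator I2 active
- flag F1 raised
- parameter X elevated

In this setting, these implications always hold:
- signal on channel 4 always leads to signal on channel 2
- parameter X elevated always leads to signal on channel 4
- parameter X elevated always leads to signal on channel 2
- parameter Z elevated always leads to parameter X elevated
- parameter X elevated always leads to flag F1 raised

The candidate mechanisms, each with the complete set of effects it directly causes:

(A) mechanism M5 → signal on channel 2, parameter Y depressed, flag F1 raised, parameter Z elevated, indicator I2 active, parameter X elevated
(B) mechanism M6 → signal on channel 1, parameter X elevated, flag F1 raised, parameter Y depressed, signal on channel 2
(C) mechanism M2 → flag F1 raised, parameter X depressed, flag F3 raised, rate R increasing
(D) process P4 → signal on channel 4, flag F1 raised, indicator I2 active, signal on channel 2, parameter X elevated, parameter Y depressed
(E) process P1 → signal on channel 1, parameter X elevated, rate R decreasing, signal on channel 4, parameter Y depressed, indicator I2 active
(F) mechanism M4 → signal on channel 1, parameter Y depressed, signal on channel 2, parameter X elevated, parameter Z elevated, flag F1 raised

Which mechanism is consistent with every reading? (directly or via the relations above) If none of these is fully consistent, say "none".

For each candidate, compare predicted effects to what was observed:
(A) mechanism M5 — does not account for signal on channel 1
(B) mechanism M6 — does not account for indicator I2 active
(C) mechanism M2 — fails on parameter Y depressed, signal on channel 1, signal on channel 2, indicator I2 active, parameter X elevated (predicts parameter X depressed, not parameter X elevated)
(D) process P4 — parameter Y depressed yes; signal on channel 1 NO; signal on channel 2 yes; indicator I2 active yes; flag F1 raised yes; parameter X elevated yes
(E) process P1 — accounts for every observation (signal on channel 2 by parameter X elevated → signal on channel 2)
(F) mechanism M4 — does not account for indicator I2 active
(E) is the only candidate with no mismatches.

E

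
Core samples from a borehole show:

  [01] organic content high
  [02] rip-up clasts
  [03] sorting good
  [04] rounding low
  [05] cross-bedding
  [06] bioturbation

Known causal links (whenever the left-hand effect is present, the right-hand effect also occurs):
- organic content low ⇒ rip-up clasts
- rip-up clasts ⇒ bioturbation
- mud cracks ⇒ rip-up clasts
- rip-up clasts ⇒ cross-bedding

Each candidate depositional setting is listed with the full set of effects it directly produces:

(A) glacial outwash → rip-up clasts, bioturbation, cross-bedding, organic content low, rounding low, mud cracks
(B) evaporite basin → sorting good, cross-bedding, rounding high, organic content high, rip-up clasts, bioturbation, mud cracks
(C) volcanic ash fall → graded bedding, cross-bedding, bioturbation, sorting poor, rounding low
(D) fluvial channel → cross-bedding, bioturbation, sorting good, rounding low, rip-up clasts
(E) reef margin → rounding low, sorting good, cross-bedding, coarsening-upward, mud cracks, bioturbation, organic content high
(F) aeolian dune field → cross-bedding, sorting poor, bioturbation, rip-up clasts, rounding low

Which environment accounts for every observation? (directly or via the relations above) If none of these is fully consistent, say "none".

For each candidate, compare predicted effects to what was observed:
(A) glacial outwash — fails on organic content high, sorting good (predicts organic content low, not organic content high)
(B) evaporite basin — organic content high ✓; rip-up clasts ✓; sorting good ✓; rounding low ✗; cross-bedding ✓; bioturbation ✓
(C) volcanic ash fall — fails on organic content high, rip-up clasts, sorting good (predicts sorting poor, not sorting good)
(D) fluvial channel — does not account for organic content high
(E) reef margin — accounts for every observation (rip-up clasts via mud cracks → rip-up clasts)
(F) aeolian dune field — fails on organic content high, sorting good (predicts sorting poor, not sorting good)
(E) is the only candidate with no mismatches.

E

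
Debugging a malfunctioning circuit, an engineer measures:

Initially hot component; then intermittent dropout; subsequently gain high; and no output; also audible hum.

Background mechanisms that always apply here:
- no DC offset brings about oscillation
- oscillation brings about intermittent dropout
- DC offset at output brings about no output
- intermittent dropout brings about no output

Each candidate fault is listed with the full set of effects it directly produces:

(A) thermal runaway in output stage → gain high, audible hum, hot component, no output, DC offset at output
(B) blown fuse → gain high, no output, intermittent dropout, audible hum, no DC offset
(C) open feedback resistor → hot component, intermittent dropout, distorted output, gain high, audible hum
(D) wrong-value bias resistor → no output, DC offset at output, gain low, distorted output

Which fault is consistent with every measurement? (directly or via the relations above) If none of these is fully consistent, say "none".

C

Checking each candidate against the observations:
(A) thermal runaway in output stage — does not account for intermittent dropout
(B) blown fuse — hot component NO; intermittent dropout yes; gain high yes; no output yes; audible hum yes
(C) open feedback resistor — accounts for every observation (no output by intermittent dropout → no output)
(D) wrong-value bias resistor — hot component NO; intermittent dropout NO; gain high NO; no output yes; audible hum NO
Only (C) is consistent with every observation.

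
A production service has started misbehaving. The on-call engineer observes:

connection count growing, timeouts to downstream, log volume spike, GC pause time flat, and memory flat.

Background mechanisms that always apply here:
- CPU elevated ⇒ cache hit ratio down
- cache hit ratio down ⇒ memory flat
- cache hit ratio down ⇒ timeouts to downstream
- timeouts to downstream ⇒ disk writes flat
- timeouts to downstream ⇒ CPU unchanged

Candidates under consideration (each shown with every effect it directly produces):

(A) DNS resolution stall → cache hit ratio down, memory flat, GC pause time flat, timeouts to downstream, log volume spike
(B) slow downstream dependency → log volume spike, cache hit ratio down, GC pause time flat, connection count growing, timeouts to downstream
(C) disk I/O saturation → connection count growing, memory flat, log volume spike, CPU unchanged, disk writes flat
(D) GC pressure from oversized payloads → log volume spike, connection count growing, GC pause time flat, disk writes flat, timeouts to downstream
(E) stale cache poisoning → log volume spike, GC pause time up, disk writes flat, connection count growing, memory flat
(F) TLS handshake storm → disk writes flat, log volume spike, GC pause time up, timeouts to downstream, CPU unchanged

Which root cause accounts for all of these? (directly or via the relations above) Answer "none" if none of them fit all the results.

Testing each hypothesis:
(A) DNS resolution stall — connection count growing -; timeouts to downstream +; log volume spike +; GC pause time flat +; memory flat +
(B) slow downstream dependency — accounts for every observation (memory flat via cache hit ratio down → memory flat)
(C) disk I/O saturation — does not account for timeouts to downstream, GC pause time flat
(D) GC pressure from oversized payloads — connection count growing +; timeouts to downstream +; log volume spike +; GC pause time flat +; memory flat -
(E) stale cache poisoning — fails on timeouts to downstream, GC pause time flat (predicts GC pause time up, not GC pause time flat)
(F) TLS handshake storm — fails on connection count growing, GC pause time flat, memory flat (predicts GC pause time up, not GC pause time flat)
(B) alone accounts for all the evidence.

B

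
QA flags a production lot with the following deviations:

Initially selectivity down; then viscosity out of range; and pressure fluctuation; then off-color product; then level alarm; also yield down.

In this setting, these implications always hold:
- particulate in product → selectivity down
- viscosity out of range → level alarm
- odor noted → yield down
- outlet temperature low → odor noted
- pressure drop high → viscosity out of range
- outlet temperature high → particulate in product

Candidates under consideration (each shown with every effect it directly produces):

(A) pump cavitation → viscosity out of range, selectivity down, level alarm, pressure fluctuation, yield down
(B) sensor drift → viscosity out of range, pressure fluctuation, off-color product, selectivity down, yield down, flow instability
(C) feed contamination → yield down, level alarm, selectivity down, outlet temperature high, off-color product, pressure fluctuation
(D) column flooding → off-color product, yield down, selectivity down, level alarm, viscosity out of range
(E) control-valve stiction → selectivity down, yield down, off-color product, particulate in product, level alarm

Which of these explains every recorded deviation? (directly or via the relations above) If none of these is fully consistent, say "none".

B

For each candidate, compare predicted effects to what was observed:
(A) pump cavitation — does not account for off-color product
(B) sensor drift — accounts for every observation (level alarm through viscosity out of range → level alarm)
(C) feed contamination — selectivity down yes; viscosity out of range NO; pressure fluctuation yes; off-color product yes; level alarm yes; yield down yes
(D) column flooding — selectivity down yes; viscosity out of range yes; pressure fluctuation NO; off-color product yes; level alarm yes; yield down yes
(E) control-valve stiction — selectivity down yes; viscosity out of range NO; pressure fluctuation NO; off-color product yes; level alarm yes; yield down yes
(B) is the only candidate with no mismatches.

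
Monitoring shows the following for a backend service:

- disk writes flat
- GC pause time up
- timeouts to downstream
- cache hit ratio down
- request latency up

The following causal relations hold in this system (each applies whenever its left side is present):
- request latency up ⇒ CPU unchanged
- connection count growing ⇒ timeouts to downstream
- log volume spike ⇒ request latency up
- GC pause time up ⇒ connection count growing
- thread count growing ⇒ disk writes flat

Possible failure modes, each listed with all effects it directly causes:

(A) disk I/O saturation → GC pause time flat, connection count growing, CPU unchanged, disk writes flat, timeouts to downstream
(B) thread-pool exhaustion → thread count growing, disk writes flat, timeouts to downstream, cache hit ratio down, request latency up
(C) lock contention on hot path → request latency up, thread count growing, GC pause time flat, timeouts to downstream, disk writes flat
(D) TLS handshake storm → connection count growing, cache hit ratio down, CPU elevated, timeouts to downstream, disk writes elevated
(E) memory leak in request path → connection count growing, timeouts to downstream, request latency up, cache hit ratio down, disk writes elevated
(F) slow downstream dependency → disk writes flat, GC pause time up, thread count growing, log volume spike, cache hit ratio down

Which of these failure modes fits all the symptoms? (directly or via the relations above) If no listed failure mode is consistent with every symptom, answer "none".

F

For each candidate, compare predicted effects to what was observed:
(A) disk I/O saturation — fails on GC pause time up, cache hit ratio down, request latency up (predicts GC pause time flat, not GC pause time up)
(B) thread-pool exhaustion — disk writes flat ✓; GC pause time up ✗; timeouts to downstream ✓; cache hit ratio down ✓; request latency up ✓
(C) lock contention on hot path — disk writes flat ✓; GC pause time up ✗; timeouts to downstream ✓; cache hit ratio down ✗; request latency up ✓
(D) TLS handshake storm — fails on disk writes flat, GC pause time up, request latency up (predicts disk writes elevated, not disk writes flat)
(E) memory leak in request path — disk writes flat ✗; GC pause time up ✗; timeouts to downstream ✓; cache hit ratio down ✓; request latency up ✓
(F) slow downstream dependency — accounts for every observation (timeouts to downstream via GC pause time up → connection count growing → timeouts to downstream)
(F) alone accounts for all the evidence.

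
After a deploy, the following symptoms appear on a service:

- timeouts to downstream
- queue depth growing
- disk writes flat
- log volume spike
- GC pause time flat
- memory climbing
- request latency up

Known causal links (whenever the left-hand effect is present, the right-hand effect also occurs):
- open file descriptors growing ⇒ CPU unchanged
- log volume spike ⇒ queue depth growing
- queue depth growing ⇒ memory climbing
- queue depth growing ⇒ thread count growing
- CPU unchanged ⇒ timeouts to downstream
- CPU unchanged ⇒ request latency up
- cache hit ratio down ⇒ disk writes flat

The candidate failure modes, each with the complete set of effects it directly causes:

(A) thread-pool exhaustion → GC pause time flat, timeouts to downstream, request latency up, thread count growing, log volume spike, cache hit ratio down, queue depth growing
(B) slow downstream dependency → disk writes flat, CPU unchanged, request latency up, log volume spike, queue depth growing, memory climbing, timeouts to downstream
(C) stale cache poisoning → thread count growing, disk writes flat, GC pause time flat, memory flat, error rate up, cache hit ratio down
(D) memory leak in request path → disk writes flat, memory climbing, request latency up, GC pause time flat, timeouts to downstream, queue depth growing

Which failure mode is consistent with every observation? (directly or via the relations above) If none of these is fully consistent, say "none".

For each candidate, compare predicted effects to what was observed:
(A) thread-pool exhaustion — timeouts to downstream ✓; queue depth growing ✓; disk writes flat ✓ (by cache hit ratio down → disk writes flat); log volume spike ✓; GC pause time flat ✓; memory climbing ✓ (by queue depth growing → memory climbing); request latency up ✓
(B) slow downstream dependency — timeouts to downstream ✓; queue depth growing ✓; disk writes flat ✓; log volume spike ✓; GC pause time flat ✗; memory climbing ✓; request latency up ✓
(C) stale cache poisoning — fails on timeouts to downstream, queue depth growing, log volume spike, memory climbing, request latency up (predicts memory flat, not memory climbing)
(D) memory leak in request path — does not account for log volume spike
(A) is the only candidate with no mismatches.

A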